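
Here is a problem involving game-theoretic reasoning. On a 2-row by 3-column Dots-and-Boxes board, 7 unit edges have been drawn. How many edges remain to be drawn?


Grid: 2 x 3 boxes, i.e. 3 rows and 4 columns of dots.
Horizontal edges: (rows + 1) * cols = 3 * 3 = 9
Vertical edges: rows * (cols + 1) = 2 * 4 = 8
Total edges: 9 + 8 = 17
Edges drawn: 7
Remaining: 17 - 7 = 10

10


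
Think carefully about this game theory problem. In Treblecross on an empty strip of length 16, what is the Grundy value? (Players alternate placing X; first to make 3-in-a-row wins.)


Treblecross: place X on empty cells; 3-in-a-row wins.
Playing within two cells of an existing X lets the opponent win at once, so sensible play treats the cells i-2..i+2 around each X as dead. The player left with no safe cell loses, so this is a normal-play take-away game on strips of safe cells.
Placing X at cell i (0-indexed) of a strip of k safe cells leaves independent strips of sizes max(0, i-2) and max(0, k-i-3). Hence G(k) = mex{ G(max(0,i-2)) XOR G(max(0,k-i-3)) : 0 <= i < k }, with G(0) = 0.
G(1): splits (0,0):0^0=0 -> mex({0}) = 1
G(2): splits (0,0):0^0=0 -> mex({0}) = 1
G(3): splits (0,0):0^0=0 -> mex({0}) = 1
G(4): splits (0,1):0^1=1 (0,0):0^0=0 -> mex({0, 1}) = 2
G(5): splits (0,2):0^1=1 (0,1):0^1=1 (0,0):0^0=0 -> mex({0, 1}) = 2
G(6) = mex({1}) = 0
G(7) = mex({0, 1, 2}) = 3
G(8) = mex({0, 1, 2}) = 3
G(9) = mex({0, 2}) = 1
G(10) = mex({0, 2, 3}) = 1
G(11) = mex({0, 3}) = 1
G(12) = mex({1, 3}) = 0
G(13) = mex({0, 1, 2, 3}) = 4
G(14) = mex({0, 1, 2}) = 3
G(15) = mex({0, 1, 2}) = 3
G(16) = mex({0, 1, 2, 4}) = 3
Therefore G(16) = 3.

3


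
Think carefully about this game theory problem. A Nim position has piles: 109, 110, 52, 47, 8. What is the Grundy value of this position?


We need the XOR (exclusive or) of all pile sizes.
After XOR-ing pile 1 (size 109): 0 XOR 109 = 109
After XOR-ing pile 2 (size 110): 109 XOR 110 = 3
After XOR-ing pile 3 (size 52): 3 XOR 52 = 55
After XOR-ing pile 4 (size 47): 55 XOR 47 = 24
After XOR-ing pile 5 (size 8): 24 XOR 8 = 16
The Nim-value of this position is 16.

16


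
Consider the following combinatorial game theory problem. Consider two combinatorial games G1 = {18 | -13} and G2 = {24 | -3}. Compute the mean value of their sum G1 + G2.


G1 = {18 | -13}, G2 = {24 | -3}
Each is a switch {a | b} with numbers a > b; its mean value is (a + b)/2, and mean value is additive over game sums: m(G1 + G2) = m(G1) + m(G2).
Mean of G1 = (18 + (-13))/2 = 5/2 = 5/2
Mean of G2 = (24 + (-3))/2 = 21/2 = 21/2
Mean of G1 + G2 = 5/2 + 21/2 = 13

13


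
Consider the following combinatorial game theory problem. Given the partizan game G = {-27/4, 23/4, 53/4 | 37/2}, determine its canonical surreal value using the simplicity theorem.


Left options: {-27/4, 23/4, 53/4}, max = 53/4
Right options: {37/2}, min = 37/2
All options are numbers and max(Left) < min(Right), so by the simplicity theorem the value is the simplest (earliest-born) number strictly between 53/4 and 37/2.
Integers 14 through 18 all lie strictly between 53/4 and 37/2.
Among integers, the simplest (lowest birthday = smallest |n|; 0 is born on day 0, +-n on day n) is 14.
No non-integer in the interval can be simpler: if x is a non-integer in the interval, then floor(x) or ceil(x) also lies in the interval (the interval contains an integer), and both are proper prefixes of x's sign expansion, i.e. born earlier. So the game value is 14.
Game value = 14

14


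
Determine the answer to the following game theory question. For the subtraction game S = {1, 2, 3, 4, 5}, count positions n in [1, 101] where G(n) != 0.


Subtraction set S = {1, 2, 3, 4, 5}, so G(n) = n mod 6.
G(n) = 0 when n is a multiple of 6.
Multiples of 6 in [1, 101]: 16
N-positions (nonzero Grundy) = 101 - 16 = 85

85


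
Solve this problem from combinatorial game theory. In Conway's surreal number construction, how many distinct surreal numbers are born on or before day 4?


Day 0: {|} = 0 is born. Count = 1.
Day n: the number of surreal numbers born by day n is 2^(n+1) - 1.
By day 0: 2^1 - 1 = 1
By day 1: 2^2 - 1 = 3
By day 2: 2^3 - 1 = 7
By day 3: 2^4 - 1 = 15
By day 4: 2^5 - 1 = 31
By day 4: 31 surreal numbers.

31


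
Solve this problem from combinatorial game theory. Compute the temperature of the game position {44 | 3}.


The game is {44 | 3}, a switch {a | b} with numbers a > b.
Cooling {a | b} by t gives {a - t | b + t}, which stops being hot when a - t = b + t, i.e. at t = (a - b)/2. So the temperature of a switch is (a - b)/2.
Temperature = (Left option - Right option) / 2
= (44 - (3)) / 2
= 41 / 2
= 41/2

41/2


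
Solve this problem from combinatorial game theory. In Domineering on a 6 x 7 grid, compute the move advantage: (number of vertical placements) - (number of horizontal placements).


Board is 6 x 7 (rows x cols).
Left (vertical) placements: (rows-1) * cols = 5 * 7 = 35
Right (horizontal) placements: rows * (cols-1) = 6 * 6 = 36
Advantage = Left - Right = 35 - 36 = -1

-1


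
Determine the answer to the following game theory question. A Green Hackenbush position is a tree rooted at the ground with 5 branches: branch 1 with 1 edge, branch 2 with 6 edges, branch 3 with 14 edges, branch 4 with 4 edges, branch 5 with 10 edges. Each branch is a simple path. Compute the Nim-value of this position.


The tree has 5 branches from the ground vertex.
In Green Hackenbush, the Nim-value of a simple path of length k is k.
Branch 1: length 1, Nim-value = 1
Branch 2: length 6, Nim-value = 6
Branch 3: length 14, Nim-value = 14
Branch 4: length 4, Nim-value = 4
Branch 5: length 10, Nim-value = 10
Total Nim-value = XOR of all branch values:
0 XOR 1 = 1
1 XOR 6 = 7
7 XOR 14 = 9
9 XOR 4 = 13
13 XOR 10 = 7
Nim-value of the tree = 7

7


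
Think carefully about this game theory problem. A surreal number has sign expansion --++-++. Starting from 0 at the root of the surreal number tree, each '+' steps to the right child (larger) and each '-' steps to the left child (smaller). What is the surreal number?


Sign expansion: --++-++
Rule: track bounds (lo, hi), initially (-inf, +inf). On '+', the current value becomes lo and we move to the simplest number in (value, hi): value + 1 if hi = +inf, otherwise the midpoint (value + hi)/2. On '-', the current value becomes hi and we move to value - 1 if lo = -inf, otherwise the midpoint (lo + value)/2.
Start at 0.
Step 1: sign = -, move left. Bounds: (-inf, 0). Value = -1
Step 2: sign = -, move left. Bounds: (-inf, -1). Value = -2
Step 3: sign = +, move right. Bounds: (-2, -1). Value = -3/2
Step 4: sign = +, move right. Bounds: (-3/2, -1). Value = -5/4
Step 5: sign = -, move left. Bounds: (-3/2, -5/4). Value = -11/8
Step 6: sign = +, move right. Bounds: (-11/8, -5/4). Value = -21/16
Step 7: sign = +, move right. Bounds: (-21/16, -5/4). Value = -41/32
The surreal number with sign expansion --++-++ is -41/32.

-41/32


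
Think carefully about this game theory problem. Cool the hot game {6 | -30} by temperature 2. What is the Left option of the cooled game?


Original game: {6 | -30} (a switch {a | b} with a > b).
Cooling by t (for t below the temperature (a - b)/2 = 18) taxes each move by t: {a | b} cooled by t is {a - t | b + t}.
Cooling amount: t = 2
Cooled Left option: 6 - 2 = 4
Cooled Right option: -30 + 2 = -28
Cooled game: {4 | -28}
Left option = 4

4


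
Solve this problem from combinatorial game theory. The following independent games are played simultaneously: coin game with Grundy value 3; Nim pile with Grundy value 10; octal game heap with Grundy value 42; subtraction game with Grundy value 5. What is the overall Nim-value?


By the Sprague-Grundy theorem, the Grundy value of a sum of games is the XOR of individual Grundy values.
coin game: Grundy value = 3. Running XOR: 0 XOR 3 = 3
Nim pile: Grundy value = 10. Running XOR: 3 XOR 10 = 9
octal game heap: Grundy value = 42. Running XOR: 9 XOR 42 = 35
subtraction game: Grundy value = 5. Running XOR: 35 XOR 5 = 38
The combined Grundy value is 38.

38


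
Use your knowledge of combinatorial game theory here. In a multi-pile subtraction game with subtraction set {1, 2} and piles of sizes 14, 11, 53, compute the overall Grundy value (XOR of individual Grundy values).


Subtraction set: {1, 2}
For this subtraction set, G(n) = n mod 3 (period = max + 1 = 3).
Pile 1 (size 14): G(14) = 14 mod 3 = 2
Pile 2 (size 11): G(11) = 11 mod 3 = 2
Pile 3 (size 53): G(53) = 53 mod 3 = 2
Total Grundy value = XOR of all: 2 XOR 2 XOR 2 = 2

2


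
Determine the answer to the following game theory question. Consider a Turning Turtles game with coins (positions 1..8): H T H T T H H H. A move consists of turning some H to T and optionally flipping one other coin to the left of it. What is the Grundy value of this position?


Coins: H T H T T H H H
Key fact: a single head at position k behaves exactly like a Nim heap of size k (turning it to T and optionally flipping a coin at j < k corresponds to moving the heap from k to j, or to 0), and heads combine as a disjunctive sum (two heads at the same place would cancel, matching j XOR j = 0). So the Nim-value is the XOR of the 1-indexed positions of the heads.
Face-up positions (1-indexed): [1, 3, 6, 7, 8]
XOR 0 with 1: 0 XOR 1 = 1
XOR 1 with 3: 1 XOR 3 = 2
XOR 2 with 6: 2 XOR 6 = 4
XOR 4 with 7: 4 XOR 7 = 3
XOR 3 with 8: 3 XOR 8 = 11
Nim-value = 11

11


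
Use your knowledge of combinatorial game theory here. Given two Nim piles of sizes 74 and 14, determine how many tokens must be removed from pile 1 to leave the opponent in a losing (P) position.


Piles: 74 and 14
Current XOR: 74 XOR 14 = 68 (non-zero, so this is an N-position).
To make the XOR zero, we need to find a move that balances the piles.
For pile 1 (size 74): target = 74 XOR 68 = 14
We reduce pile 1 from 74 to 14.
Tokens removed: 74 - 14 = 60
Verification: 14 XOR 14 = 0

60


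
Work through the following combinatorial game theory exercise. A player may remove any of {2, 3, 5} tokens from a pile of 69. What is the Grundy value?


The subtraction set is S = {2, 3, 5}.
G(k) = mex{ G(k - s) : s in S, s <= k }. We compute iteratively: G(0) = 0.
G(1) = mex({}) = 0
G(2) = mex({0}) = 1
G(3) = mex({0}) = 1
G(4) = mex({0, 1}) = 2
G(5) = mex({0, 1}) = 2
G(6) = mex({0, 1, 2}) = 3
G(7) = mex({1, 2}) = 0
G(8) = mex({1, 2, 3}) = 0
G(9) = mex({0, 2, 3}) = 1
G(10) = mex({0, 2}) = 1
G(11) = mex({0, 1, 3}) = 2
Observe that G(7)..G(11) = 0, 0, 1, 1, 2 repeats G(0)..G(4) = 0, 0, 1, 1, 2.
For k >= max(S) = 5, G(k) is determined by the previous 5 values G(k-5)..G(k-1); a window of 5 consecutive values has recurred shifted by 7, so by induction G(k + 7) = G(k) for all k >= 0: the sequence is periodic from the start with period 7.
One period: G(0..6) = 0, 0, 1, 1, 2, 2, 3.
69 mod 7 = 6, so G(69) = G(6) = 3.

3


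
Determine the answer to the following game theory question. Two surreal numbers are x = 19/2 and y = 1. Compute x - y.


x = 19/2, y = 1
Converting to common denominator: 2
x = 19/2, y = 2/2
x - y = 19/2 - 1 = 17/2

17/2


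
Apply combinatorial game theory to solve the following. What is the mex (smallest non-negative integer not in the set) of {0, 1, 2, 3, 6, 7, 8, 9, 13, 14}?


Set = {0, 1, 2, 3, 6, 7, 8, 9, 13, 14}
0 is in the set.
1 is in the set.
2 is in the set.
3 is in the set.
4 is NOT in the set. This is the mex.
mex = 4

4


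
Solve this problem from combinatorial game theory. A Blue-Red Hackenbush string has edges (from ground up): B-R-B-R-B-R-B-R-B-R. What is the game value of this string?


Edges (from ground): B-R-B-R-B-R-B-R-B-R
By Berlekamp's sign-expansion rule, a Blue-Red Hackenbush stalk has the value of the surreal number whose sign sequence is the edge sequence with B -> + and R -> -.
Sign sequence: +-+-+-+-+-
Trace the sign expansion in the surreal number tree, starting from 0:
Edge 1: B (sign +) -> bounds (0, +inf), value = 1
Edge 2: R (sign -) -> bounds (0, 1), value = 1/2
Edge 3: B (sign +) -> bounds (1/2, 1), value = 3/4
Edge 4: R (sign -) -> bounds (1/2, 3/4), value = 5/8
Edge 5: B (sign +) -> bounds (5/8, 3/4), value = 11/16
Edge 6: R (sign -) -> bounds (5/8, 11/16), value = 21/32
Edge 7: B (sign +) -> bounds (21/32, 11/16), value = 43/64
Edge 8: R (sign -) -> bounds (21/32, 43/64), value = 85/128
Edge 9: B (sign +) -> bounds (85/128, 43/64), value = 171/256
Edge 10: R (sign -) -> bounds (85/128, 171/256), value = 341/512
Game value = 341/512

341/512


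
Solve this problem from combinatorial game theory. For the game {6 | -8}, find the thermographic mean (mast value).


Game = {6 | -8}, a switch {a | b} with numbers a > b.
Its thermograph has left wall a - t and right wall b + t, which meet at t = (a - b)/2, where both equal (a + b)/2. So the mast (mean value) is at (a + b)/2.
Mean = (6 + (-8))/2 = -2/2 = -1

-1


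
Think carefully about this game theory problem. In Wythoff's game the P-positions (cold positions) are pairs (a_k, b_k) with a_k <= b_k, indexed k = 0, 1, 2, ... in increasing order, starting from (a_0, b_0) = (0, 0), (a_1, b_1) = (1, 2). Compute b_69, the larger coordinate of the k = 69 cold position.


By Wythoff's theorem, a_k = floor(k * phi) and b_k = floor(k * phi^2) = a_k + k, where phi = (1 + sqrt(5))/2 is the golden ratio.
phi = (1 + sqrt(5))/2 = 1.618034
phi^2 = phi + 1 = 2.618034
k = 69
k * phi^2 = 69 * 2.618034 = 180.644345
b_69 = floor(k * phi^2) = 180 (check: a_69 + k = 111 + 69 = 180)

180


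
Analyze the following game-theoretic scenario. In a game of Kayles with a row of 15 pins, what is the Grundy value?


Kayles: a move removes 1 or 2 adjacent pins from a contiguous row.
Removing pins from a row of k leaves two independent rows (a, b) with a + b = k - 1 (one pin) or a + b = k - 2 (two pins); an end removal gives a = 0.
By Sprague-Grundy, G(k) = mex{ G(a) XOR G(b) } over all these splits. G(0) = 0.
G(1): splits (0,0):0^0=0 -> mex({0}) = 1
G(2): splits (0,1):0^1=1 (0,0):0^0=0 -> mex({0, 1}) = 2
G(3): splits (0,2):0^2=2 (1,1):1^1=0 (0,1):0^1=1 -> mex({0, 1, 2}) = 3
G(4): splits (0,3):0^3=3 (1,2):1^2=3 (0,2):0^2=2 (1,1):1^1=0 -> mex({0, 2, 3}) = 1
G(5): splits (0,4):0^1=1 (1,3):1^3=2 (2,2):2^2=0 (0,3):0^3=3 (1,2):1^2=3 -> mex({0, 1, 2, 3}) = 4
G(6) = mex({0, 1, 2, 4}) = 3
G(7) = mex({0, 1, 3, 4, 5}) = 2
G(8) = mex({0, 2, 3, 5, 6}) = 1
G(9) = mex({0, 1, 2, 3, 6, 7}) = 4
G(10) = mex({0, 1, 3, 4, 5, 7}) = 2
G(11) = mex({0, 1, 2, 3, 4, 5}) = 6
G(12) = mex({0, 1, 2, 3, 5, 6, 7}) = 4
G(13) = mex({0, 2, 3, 4, 6, 7}) = 1
G(14) = mex({0, 1, 4, 5, 6, 7}) = 2
G(15) = mex({0, 1, 2, 3, 4, 5, 6}) = 7
Therefore G(15) = 7.

7


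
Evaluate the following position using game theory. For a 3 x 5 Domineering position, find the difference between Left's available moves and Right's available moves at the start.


Board is 3 x 5 (rows x cols).
Left (vertical) placements: (rows-1) * cols = 2 * 5 = 10
Right (horizontal) placements: rows * (cols-1) = 3 * 4 = 12
Advantage = Left - Right = 10 - 12 = -2

-2


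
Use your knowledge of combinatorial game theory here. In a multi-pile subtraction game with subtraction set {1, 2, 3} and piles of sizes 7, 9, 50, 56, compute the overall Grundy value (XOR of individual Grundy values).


Subtraction set: {1, 2, 3}
For this subtraction set, G(n) = n mod 4 (period = max + 1 = 4).
Pile 1 (size 7): G(7) = 7 mod 4 = 3
Pile 2 (size 9): G(9) = 9 mod 4 = 1
Pile 3 (size 50): G(50) = 50 mod 4 = 2
Pile 4 (size 56): G(56) = 56 mod 4 = 0
Total Grundy value = XOR of all: 3 XOR 1 XOR 2 XOR 0 = 0

0


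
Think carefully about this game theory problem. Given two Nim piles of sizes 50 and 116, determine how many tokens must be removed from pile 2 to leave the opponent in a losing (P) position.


Piles: 50 and 116
Current XOR: 50 XOR 116 = 70 (non-zero, so this is an N-position).
To make the XOR zero, we need to find a move that balances the piles.
For pile 2 (size 116): target = 116 XOR 70 = 50
We reduce pile 2 from 116 to 50.
Tokens removed: 116 - 50 = 66
Verification: 50 XOR 50 = 0

66


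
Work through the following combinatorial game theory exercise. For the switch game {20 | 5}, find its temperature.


The game is {20 | 5}, a switch {a | b} with numbers a > b.
Cooling {a | b} by t gives {a - t | b + t}, which stops being hot when a - t = b + t, i.e. at t = (a - b)/2. So the temperature of a switch is (a - b)/2.
Temperature = (Left option - Right option) / 2
= (20 - (5)) / 2
= 15 / 2
= 15/2

15/2


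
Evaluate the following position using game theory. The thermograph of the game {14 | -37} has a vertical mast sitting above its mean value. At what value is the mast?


Game = {14 | -37}, a switch {a | b} with numbers a > b.
Its thermograph has left wall a - t and right wall b + t, which meet at t = (a - b)/2, where both equal (a + b)/2. So the mast (mean value) is at (a + b)/2.
Mean = (14 + (-37))/2 = -23/2 = -23/2

-23/2


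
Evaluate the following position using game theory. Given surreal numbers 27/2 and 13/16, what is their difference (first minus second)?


x = 27/2, y = 13/16
Converting to common denominator: 16
x = 216/16, y = 13/16
x - y = 27/2 - 13/16 = 203/16

203/16


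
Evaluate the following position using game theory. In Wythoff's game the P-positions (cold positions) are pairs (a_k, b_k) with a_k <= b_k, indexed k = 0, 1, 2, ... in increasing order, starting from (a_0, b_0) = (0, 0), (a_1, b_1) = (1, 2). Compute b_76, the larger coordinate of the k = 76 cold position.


By Wythoff's theorem, a_k = floor(k * phi) and b_k = floor(k * phi^2) = a_k + k, where phi = (1 + sqrt(5))/2 is the golden ratio.
phi = (1 + sqrt(5))/2 = 1.618034
phi^2 = phi + 1 = 2.618034
k = 76
k * phi^2 = 76 * 2.618034 = 198.970583
b_76 = floor(k * phi^2) = 198 (check: a_76 + k = 122 + 76 = 198)

198


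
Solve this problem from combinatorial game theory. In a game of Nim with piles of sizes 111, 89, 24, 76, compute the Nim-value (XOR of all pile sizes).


We need the XOR (exclusive or) of all pile sizes.
After XOR-ing pile 1 (size 111): 0 XOR 111 = 111
After XOR-ing pile 2 (size 89): 111 XOR 89 = 54
After XOR-ing pile 3 (size 24): 54 XOR 24 = 46
After XOR-ing pile 4 (size 76): 46 XOR 76 = 98
The Nim-value of this position is 98.

98


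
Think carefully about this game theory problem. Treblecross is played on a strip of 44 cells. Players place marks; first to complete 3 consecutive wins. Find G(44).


Treblecross: place X on empty cells; 3-in-a-row wins.
Playing within two cells of an existing X lets the opponent win at once, so sensible play treats the cells i-2..i+2 around each X as dead. The player left with no safe cell loses, so this is a normal-play take-away game on strips of safe cells.
Placing X at cell i (0-indexed) of a strip of k safe cells leaves independent strips of sizes max(0, i-2) and max(0, k-i-3). Hence G(k) = mex{ G(max(0,i-2)) XOR G(max(0,k-i-3)) : 0 <= i < k }, with G(0) = 0.
G(1): splits (0,0):0^0=0 -> mex({0}) = 1
G(2): splits (0,0):0^0=0 -> mex({0}) = 1
G(3): splits (0,0):0^0=0 -> mex({0}) = 1
G(4): splits (0,1):0^1=1 (0,0):0^0=0 -> mex({0, 1}) = 2
G(5): splits (0,2):0^1=1 (0,1):0^1=1 (0,0):0^0=0 -> mex({0, 1}) = 2
G(6) = mex({1}) = 0
G(7) = mex({0, 1, 2}) = 3
G(8) = mex({0, 1, 2}) = 3
G(9) = mex({0, 2}) = 1
G(10) = mex({0, 2, 3}) = 1
G(11) = mex({0, 3}) = 1
G(12) = mex({1, 3}) = 0
G(13) = mex({0, 1, 2, 3}) = 4
G(14) = mex({0, 1, 2}) = 3
G(15) = mex({0, 1, 2}) = 3
G(16) = mex({0, 1, 2, 4}) = 3
G(17) = mex({0, 1, 3, 4}) = 2
G(18) = mex({0, 1, 3, 4}) = 2
G(19) = mex({0, 1, 3, 5}) = 2
G(20) = mex({0, 1, 2, 3, 5}) = 4
G(21) = mex({0, 1, 2, 3, 5}) = 4
G(22) = mex({1, 2, 6}) = 0
G(23) = mex({0, 1, 2, 3, 4, 6}) = 5
G(24) = mex({0, 1, 2, 3, 4}) = 5
G(25) = mex({0, 1, 3, 4, 7}) = 2
G(26) = mex({0, 1, 3, 4, 5, 7}) = 2
G(27) = mex({0, 1, 3, 5}) = 2
G(28) = mex({0, 1, 2, 5}) = 3
G(29) = mex({0, 1, 2, 4, 5, 6}) = 3
G(30) = mex({1, 2, 4, 6}) = 0
G(31) = mex({0, 1, 2, 3, 4, 6}) = 5
G(32) = mex({1, 2, 3, 4, 7}) = 0
G(33) = mex({0, 3, 7}) = 1
G(34) = mex({0, 2, 3, 5, 7}) = 1
G(35) = mex({0, 2, 3, 5, 6}) = 1
G(36) = mex({0, 1, 2, 5, 6}) = 3
G(37) = mex({0, 1, 2, 4, 5, 6}) = 3
G(38) = mex({0, 1, 2, 4}) = 3
G(39) = mex({0, 1, 2, 3, 4, 7}) = 5
G(40) = mex({0, 1, 2, 3, 4, 5, 7}) = 6
G(41) = mex({0, 1, 2, 3, 5, 7}) = 4
G(42) = mex({0, 1, 2, 3, 5, 6, 7}) = 4
G(43) = mex({0, 2, 3, 5, 6}) = 1
G(44) = mex({1, 2, 3, 4, 5, 6}) = 0
Therefore G(44) = 0.

0


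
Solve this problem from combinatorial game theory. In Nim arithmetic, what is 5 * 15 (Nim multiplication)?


Nim multiplication is bilinear over XOR: (u XOR v) * w = (u*w) XOR (v*w).
So we split each operand into its bit components and XOR the pairwise Nim products.
5 = 1 + 4 (as XOR of powers of 2).
15 = 1 + 2 + 4 + 8 (as XOR of powers of 2).
Using the standard Nim-product table on single bits:
  2*2 = 3,   2*4 = 8,   2*8 = 12,
  4*4 = 6,   4*8 = 11,  8*8 = 13,
and  1*x = x (identity), k*l = l*k (commutative).
Pairwise Nim products:
  1 * 1 = 1
  1 * 2 = 2
  1 * 4 = 4
  1 * 8 = 8
  4 * 1 = 4
  4 * 2 = 8
  4 * 4 = 6
  4 * 8 = 11
XOR them: 1 XOR 2 XOR 4 XOR 8 XOR 4 XOR 8 XOR 6 XOR 11 = 14.
Result: 5 * 15 = 14 (in Nim).

14


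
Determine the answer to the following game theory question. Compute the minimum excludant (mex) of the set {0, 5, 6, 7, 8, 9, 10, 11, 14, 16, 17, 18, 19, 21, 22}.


Set = {0, 5, 6, 7, 8, 9, 10, 11, 14, 16, 17, 18, 19, 21, 22}
0 is in the set.
1 is NOT in the set. This is the mex.
mex = 1

1


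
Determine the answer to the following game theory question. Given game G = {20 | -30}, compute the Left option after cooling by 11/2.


Original game: {20 | -30} (a switch {a | b} with a > b).
Cooling by t (for t below the temperature (a - b)/2 = 25) taxes each move by t: {a | b} cooled by t is {a - t | b + t}.
Cooling amount: t = 11/2
Cooled Left option: 20 - 11/2 = 29/2
Cooled Right option: -30 + 11/2 = -49/2
Cooled game: {29/2 | -49/2}
Left option = 29/2

29/2


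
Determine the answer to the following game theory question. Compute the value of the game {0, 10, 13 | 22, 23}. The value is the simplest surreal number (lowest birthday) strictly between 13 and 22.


Left options: {0, 10, 13}, max = 13
Right options: {22, 23}, min = 22
All options are numbers and max(Left) < min(Right), so by the simplicity theorem the value is the simplest (earliest-born) number strictly between 13 and 22.
Integers 14 through 21 all lie strictly between 13 and 22.
Among integers, the simplest (lowest birthday = smallest |n|; 0 is born on day 0, +-n on day n) is 14.
No non-integer in the interval can be simpler: if x is a non-integer in the interval, then floor(x) or ceil(x) also lies in the interval (the interval contains an integer), and both are proper prefixes of x's sign expansion, i.e. born earlier. So the game value is 14.
Game value = 14

14


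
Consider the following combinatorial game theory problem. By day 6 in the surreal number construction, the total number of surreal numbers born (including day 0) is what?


Day 0: {|} = 0 is born. Count = 1.
Day n: the number of surreal numbers born by day n is 2^(n+1) - 1.
By day 0: 2^1 - 1 = 1
By day 1: 2^2 - 1 = 3
By day 2: 2^3 - 1 = 7
By day 3: 2^4 - 1 = 15
By day 4: 2^5 - 1 = 31
By day 5: 2^6 - 1 = 63
By day 6: 2^7 - 1 = 127
By day 6: 127 surreal numbers.

127


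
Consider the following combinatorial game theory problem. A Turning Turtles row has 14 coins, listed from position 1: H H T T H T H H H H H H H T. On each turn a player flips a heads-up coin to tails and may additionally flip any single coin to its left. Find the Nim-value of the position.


Coins: H H T T H T H H H H H H H T
Key fact: a single head at position k behaves exactly like a Nim heap of size k (turning it to T and optionally flipping a coin at j < k corresponds to moving the heap from k to j, or to 0), and heads combine as a disjunctive sum (two heads at the same place would cancel, matching j XOR j = 0). So the Nim-value is the XOR of the 1-indexed positions of the heads.
Face-up positions (1-indexed): [1, 2, 5, 7, 8, 9, 10, 11, 12, 13]
XOR 0 with 1: 0 XOR 1 = 1
XOR 1 with 2: 1 XOR 2 = 3
XOR 3 with 5: 3 XOR 5 = 6
XOR 6 with 7: 6 XOR 7 = 1
XOR 1 with 8: 1 XOR 8 = 9
XOR 9 with 9: 9 XOR 9 = 0
XOR 0 with 10: 0 XOR 10 = 10
XOR 10 with 11: 10 XOR 11 = 1
XOR 1 with 12: 1 XOR 12 = 13
XOR 13 with 13: 13 XOR 13 = 0
Nim-value = 0

0


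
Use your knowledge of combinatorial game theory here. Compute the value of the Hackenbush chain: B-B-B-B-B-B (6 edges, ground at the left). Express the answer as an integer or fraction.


Edges (from ground): B-B-B-B-B-B
By Berlekamp's sign-expansion rule, a Blue-Red Hackenbush stalk has the value of the surreal number whose sign sequence is the edge sequence with B -> + and R -> -.
Sign sequence: ++++++
Trace the sign expansion in the surreal number tree, starting from 0:
Edge 1: B (sign +) -> bounds (0, +inf), value = 1
Edge 2: B (sign +) -> bounds (1, +inf), value = 2
Edge 3: B (sign +) -> bounds (2, +inf), value = 3
Edge 4: B (sign +) -> bounds (3, +inf), value = 4
Edge 5: B (sign +) -> bounds (4, +inf), value = 5
Edge 6: B (sign +) -> bounds (5, +inf), value = 6
Game value = 6

6


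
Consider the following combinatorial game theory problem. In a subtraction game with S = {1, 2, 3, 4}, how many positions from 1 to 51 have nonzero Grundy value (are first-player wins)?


Subtraction set S = {1, 2, 3, 4}, so G(n) = n mod 5.
G(n) = 0 when n is a multiple of 5.
Multiples of 5 in [1, 51]: 10
N-positions (nonzero Grundy) = 51 - 10 = 41

41


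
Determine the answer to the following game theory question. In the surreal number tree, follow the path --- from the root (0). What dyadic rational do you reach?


Sign expansion: ---
Rule: track bounds (lo, hi), initially (-inf, +inf). On '+', the current value becomes lo and we move to the simplest number in (value, hi): value + 1 if hi = +inf, otherwise the midpoint (value + hi)/2. On '-', the current value becomes hi and we move to value - 1 if lo = -inf, otherwise the midpoint (lo + value)/2.
Start at 0.
Step 1: sign = -, move left. Bounds: (-inf, 0). Value = -1
Step 2: sign = -, move left. Bounds: (-inf, -1). Value = -2
Step 3: sign = -, move left. Bounds: (-inf, -2). Value = -3
The surreal number with sign expansion --- is -3.

-3


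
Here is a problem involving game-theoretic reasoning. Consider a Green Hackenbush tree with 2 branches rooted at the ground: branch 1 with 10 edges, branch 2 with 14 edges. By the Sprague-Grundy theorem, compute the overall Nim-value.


The tree has 2 branches from the ground vertex.
In Green Hackenbush, the Nim-value of a simple path of length k is k.
Branch 1: length 10, Nim-value = 10
Branch 2: length 14, Nim-value = 14
Total Nim-value = XOR of all branch values:
0 XOR 10 = 10
10 XOR 14 = 4
Nim-value of the tree = 4

4


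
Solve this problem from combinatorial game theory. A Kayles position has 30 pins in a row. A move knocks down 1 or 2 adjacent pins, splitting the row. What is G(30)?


Kayles: a move removes 1 or 2 adjacent pins from a contiguous row.
Removing pins from a row of k leaves two independent rows (a, b) with a + b = k - 1 (one pin) or a + b = k - 2 (two pins); an end removal gives a = 0.
By Sprague-Grundy, G(k) = mex{ G(a) XOR G(b) } over all these splits. G(0) = 0.
G(1): splits (0,0):0^0=0 -> mex({0}) = 1
G(2): splits (0,1):0^1=1 (0,0):0^0=0 -> mex({0, 1}) = 2
G(3): splits (0,2):0^2=2 (1,1):1^1=0 (0,1):0^1=1 -> mex({0, 1, 2}) = 3
G(4): splits (0,3):0^3=3 (1,2):1^2=3 (0,2):0^2=2 (1,1):1^1=0 -> mex({0, 2, 3}) = 1
G(5): splits (0,4):0^1=1 (1,3):1^3=2 (2,2):2^2=0 (0,3):0^3=3 (1,2):1^2=3 -> mex({0, 1, 2, 3}) = 4
G(6) = mex({0, 1, 2, 4}) = 3
G(7) = mex({0, 1, 3, 4, 5}) = 2
G(8) = mex({0, 2, 3, 5, 6}) = 1
G(9) = mex({0, 1, 2, 3, 6, 7}) = 4
G(10) = mex({0, 1, 3, 4, 5, 7}) = 2
G(11) = mex({0, 1, 2, 3, 4, 5}) = 6
G(12) = mex({0, 1, 2, 3, 5, 6, 7}) = 4
G(13) = mex({0, 2, 3, 4, 6, 7}) = 1
G(14) = mex({0, 1, 4, 5, 6, 7}) = 2
G(15) = mex({0, 1, 2, 3, 4, 5, 6}) = 7
G(16) = mex({0, 2, 3, 5, 6, 7}) = 1
G(17) = mex({0, 1, 2, 3, 5, 6, 7}) = 4
G(18) = mex({0, 1, 2, 4, 5, 6}) = 3
G(19) = mex({0, 1, 3, 4, 5, 7}) = 2
G(20) = mex({0, 2, 3, 4, 5, 6, 7}) = 1
G(21) = mex({0, 1, 2, 3, 5, 6, 7}) = 4
G(22) = mex({0, 1, 2, 3, 4, 5, 7}) = 6
G(23) = mex({0, 1, 2, 3, 4, 5, 6}) = 7
G(24) = mex({0, 1, 2, 3, 5, 6, 7}) = 4
G(25) = mex({0, 2, 3, 4, 6, 7}) = 1
G(26) = mex({0, 1, 3, 4, 5, 6, 7}) = 2
G(27) = mex({0, 1, 2, 3, 4, 5, 6, 7}) = 8
G(28) = mex({0, 1, 2, 3, 4, 6, 7, 8}) = 5
G(29) = mex({0, 1, 2, 3, 5, 6, 7, 8, 9}) = 4
G(30) = mex({0, 1, 2, 3, 4, 5, 6, 9, 10}) = 7
Therefore G(30) = 7.

7


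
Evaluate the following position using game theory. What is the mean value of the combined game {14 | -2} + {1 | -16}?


G1 = {14 | -2}, G2 = {1 | -16}
Each is a switch {a | b} with numbers a > b; its mean value is (a + b)/2, and mean value is additive over game sums: m(G1 + G2) = m(G1) + m(G2).
Mean of G1 = (14 + (-2))/2 = 12/2 = 6
Mean of G2 = (1 + (-16))/2 = -15/2 = -15/2
Mean of G1 + G2 = 6 + -15/2 = -3/2

-3/2


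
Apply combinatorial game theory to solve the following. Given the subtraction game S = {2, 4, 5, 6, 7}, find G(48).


The subtraction set is S = {2, 4, 5, 6, 7}.
G(k) = mex{ G(k - s) : s in S, s <= k }. We compute iteratively: G(0) = 0.
G(1) = mex({}) = 0
G(2) = mex({0}) = 1
G(3) = mex({0}) = 1
G(4) = mex({0, 1}) = 2
G(5) = mex({0, 1}) = 2
G(6) = mex({0, 1, 2}) = 3
G(7) = mex({0, 1, 2}) = 3
G(8) = mex({0, 1, 2, 3}) = 4
G(9) = mex({1, 2, 3}) = 0
G(10) = mex({1, 2, 3, 4}) = 0
G(11) = mex({0, 2, 3}) = 1
G(12) = mex({0, 2, 3, 4}) = 1
G(13) = mex({0, 1, 3, 4}) = 2
G(14) = mex({0, 1, 3, 4}) = 2
G(15) = mex({0, 1, 2, 4}) = 3
Observe that G(9)..G(15) = 0, 0, 1, 1, 2, 2, 3 repeats G(0)..G(6) = 0, 0, 1, 1, 2, 2, 3.
For k >= max(S) = 7, G(k) is determined by the previous 7 values G(k-7)..G(k-1); a window of 7 consecutive values has recurred shifted by 9, so by induction G(k + 9) = G(k) for all k >= 0: the sequence is periodic from the start with period 9.
One period: G(0..8) = 0, 0, 1, 1, 2, 2, 3, 3, 4.
48 mod 9 = 3, so G(48) = G(3) = 1.

1


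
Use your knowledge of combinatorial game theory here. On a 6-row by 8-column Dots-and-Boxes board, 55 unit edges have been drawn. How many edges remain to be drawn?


Grid: 6 x 8 boxes, i.e. 7 rows and 9 columns of dots.
Horizontal edges: (rows + 1) * cols = 7 * 8 = 56
Vertical edges: rows * (cols + 1) = 6 * 9 = 54
Total edges: 56 + 54 = 110
Edges drawn: 55
Remaining: 110 - 55 = 55

55


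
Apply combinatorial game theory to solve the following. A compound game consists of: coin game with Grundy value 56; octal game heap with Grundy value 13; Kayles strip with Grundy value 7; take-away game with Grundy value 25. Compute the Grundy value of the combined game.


By the Sprague-Grundy theorem, the Grundy value of a sum of games is the XOR of individual Grundy values.
coin game: Grundy value = 56. Running XOR: 0 XOR 56 = 56
octal game heap: Grundy value = 13. Running XOR: 56 XOR 13 = 53
Kayles strip: Grundy value = 7. Running XOR: 53 XOR 7 = 50
take-away game: Grundy value = 25. Running XOR: 50 XOR 25 = 43
The combined Grundy value is 43.

43


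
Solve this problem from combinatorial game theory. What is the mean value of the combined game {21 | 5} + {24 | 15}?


G1 = {21 | 5}, G2 = {24 | 15}
Each is a switch {a | b} with numbers a > b; its mean value is (a + b)/2, and mean value is additive over game sums: m(G1 + G2) = m(G1) + m(G2).
Mean of G1 = (21 + (5))/2 = 26/2 = 13
Mean of G2 = (24 + (15))/2 = 39/2 = 39/2
Mean of G1 + G2 = 13 + 39/2 = 65/2

65/2


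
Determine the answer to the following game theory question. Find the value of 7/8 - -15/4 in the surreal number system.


x = 7/8, y = -15/4
Converting to common denominator: 8
x = 7/8, y = -30/8
x - y = 7/8 - -15/4 = 37/8

37/8


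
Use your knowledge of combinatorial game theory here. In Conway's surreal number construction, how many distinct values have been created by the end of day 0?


Day 0: {|} = 0 is born. Count = 1.
Day n: the number of surreal numbers born by day n is 2^(n+1) - 1.
By day 0: 2^1 - 1 = 1
By day 0: 1 surreal numbers.

1


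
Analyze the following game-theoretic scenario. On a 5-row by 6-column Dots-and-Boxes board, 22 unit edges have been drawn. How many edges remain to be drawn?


Grid: 5 x 6 boxes, i.e. 6 rows and 7 columns of dots.
Horizontal edges: (rows + 1) * cols = 6 * 6 = 36
Vertical edges: rows * (cols + 1) = 5 * 7 = 35
Total edges: 36 + 35 = 71
Edges drawn: 22
Remaining: 71 - 22 = 49

49


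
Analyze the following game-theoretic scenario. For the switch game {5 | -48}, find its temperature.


The game is {5 | -48}, a switch {a | b} with numbers a > b.
Cooling {a | b} by t gives {a - t | b + t}, which stops being hot when a - t = b + t, i.e. at t = (a - b)/2. So the temperature of a switch is (a - b)/2.
Temperature = (Left option - Right option) / 2
= (5 - (-48)) / 2
= 53 / 2
= 53/2

53/2


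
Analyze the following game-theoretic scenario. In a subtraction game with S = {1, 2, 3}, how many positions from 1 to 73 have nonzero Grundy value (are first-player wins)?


Subtraction set S = {1, 2, 3}, so G(n) = n mod 4.
G(n) = 0 when n is a multiple of 4.
Multiples of 4 in [1, 73]: 18
N-positions (nonzero Grundy) = 73 - 18 = 55

55


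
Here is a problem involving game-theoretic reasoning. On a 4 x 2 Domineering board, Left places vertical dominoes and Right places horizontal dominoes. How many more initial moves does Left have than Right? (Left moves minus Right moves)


Board is 4 x 2 (rows x cols).
Left (vertical) placements: (rows-1) * cols = 3 * 2 = 6
Right (horizontal) placements: rows * (cols-1) = 4 * 1 = 4
Advantage = Left - Right = 6 - 4 = 2

2


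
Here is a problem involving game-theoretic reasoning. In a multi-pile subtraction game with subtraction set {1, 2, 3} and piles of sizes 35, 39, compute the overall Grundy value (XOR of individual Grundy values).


Subtraction set: {1, 2, 3}
For this subtraction set, G(n) = n mod 4 (period = max + 1 = 4).
Pile 1 (size 35): G(35) = 35 mod 4 = 3
Pile 2 (size 39): G(39) = 39 mod 4 = 3
Total Grundy value = XOR of all: 3 XOR 3 = 0

0


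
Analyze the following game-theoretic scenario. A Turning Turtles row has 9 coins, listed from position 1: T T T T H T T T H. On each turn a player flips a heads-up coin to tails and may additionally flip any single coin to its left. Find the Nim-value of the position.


Coins: T T T T H T T T H
Key fact: a single head at position k behaves exactly like a Nim heap of size k (turning it to T and optionally flipping a coin at j < k corresponds to moving the heap from k to j, or to 0), and heads combine as a disjunctive sum (two heads at the same place would cancel, matching j XOR j = 0). So the Nim-value is the XOR of the 1-indexed positions of the heads.
Face-up positions (1-indexed): [5, 9]
XOR 0 with 5: 0 XOR 5 = 5
XOR 5 with 9: 5 XOR 9 = 12
Nim-value = 12

12


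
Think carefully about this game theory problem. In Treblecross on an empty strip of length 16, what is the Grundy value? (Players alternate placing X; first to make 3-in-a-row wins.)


Treblecross: place X on empty cells; 3-in-a-row wins.
Playing within two cells of an existing X lets the opponent win at once, so sensible play treats the cells i-2..i+2 around each X as dead. The player left with no safe cell loses, so this is a normal-play take-away game on strips of safe cells.
Placing X at cell i (0-indexed) of a strip of k safe cells leaves independent strips of sizes max(0, i-2) and max(0, k-i-3). Hence G(k) = mex{ G(max(0,i-2)) XOR G(max(0,k-i-3)) : 0 <= i < k }, with G(0) = 0.
G(1): splits (0,0):0^0=0 -> mex({0}) = 1
G(2): splits (0,0):0^0=0 -> mex({0}) = 1
G(3): splits (0,0):0^0=0 -> mex({0}) = 1
G(4): splits (0,1):0^1=1 (0,0):0^0=0 -> mex({0, 1}) = 2
G(5): splits (0,2):0^1=1 (0,1):0^1=1 (0,0):0^0=0 -> mex({0, 1}) = 2
G(6) = mex({1}) = 0
G(7) = mex({0, 1, 2}) = 3
G(8) = mex({0, 1, 2}) = 3
G(9) = mex({0, 2}) = 1
G(10) = mex({0, 2, 3}) = 1
G(11) = mex({0, 3}) = 1
G(12) = mex({1, 3}) = 0
G(13) = mex({0, 1, 2, 3}) = 4
G(14) = mex({0, 1, 2}) = 3
G(15) = mex({0, 1, 2}) = 3
G(16) = mex({0, 1, 2, 4}) = 3
Therefore G(16) = 3.

3


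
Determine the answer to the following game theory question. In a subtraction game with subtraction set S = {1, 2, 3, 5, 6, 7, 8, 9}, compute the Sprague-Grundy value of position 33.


The subtraction set is S = {1, 2, 3, 5, 6, 7, 8, 9}.
G(k) = mex{ G(k - s) : s in S, s <= k }. We compute iteratively: G(0) = 0.
G(1) = mex({0}) = 1
G(2) = mex({0, 1}) = 2
G(3) = mex({0, 1, 2}) = 3
G(4) = mex({1, 2, 3}) = 0
G(5) = mex({0, 2, 3}) = 1
G(6) = mex({0, 1, 3}) = 2
G(7) = mex({0, 1, 2}) = 3
G(8) = mex({0, 1, 2, 3}) = 4
G(9) = mex({0, 1, 2, 3, 4}) = 5
G(10) = mex({0, 1, 2, 3, 4, 5}) = 6
G(11) = mex({0, 1, 2, 3, 4, 5, 6}) = 7
G(12) = mex({0, 1, 2, 3, 5, 6, 7}) = 4
G(13) = mex({0, 1, 2, 3, 4, 6, 7}) = 5
G(14) = mex({1, 2, 3, 4, 5, 7}) = 0
G(15) = mex({0, 2, 3, 4, 5, 6}) = 1
G(16) = mex({0, 1, 3, 4, 5, 6, 7}) = 2
G(17) = mex({0, 1, 2, 4, 5, 6, 7}) = 3
G(18) = mex({1, 2, 3, 4, 5, 6, 7}) = 0
G(19) = mex({0, 2, 3, 4, 5, 6, 7}) = 1
G(20) = mex({0, 1, 3, 4, 5, 7}) = 2
G(21) = mex({0, 1, 2, 4, 5}) = 3
G(22) = mex({0, 1, 2, 3, 5}) = 4
Observe that G(14)..G(22) = 0, 1, 2, 3, 0, 1, 2, 3, 4 repeats G(0)..G(8) = 0, 1, 2, 3, 0, 1, 2, 3, 4.
For k >= max(S) = 9, G(k) is determined by the previous 9 values G(k-9)..G(k-1); a window of 9 consecutive values has recurred shifted by 14, so by induction G(k + 14) = G(k) for all k >= 0: the sequence is periodic from the start with period 14.
One period: G(0..13) = 0, 1, 2, 3, 0, 1, 2, 3, 4, 5, 6, 7, 4, 5.
33 mod 14 = 5, so G(33) = G(5) = 1.

1


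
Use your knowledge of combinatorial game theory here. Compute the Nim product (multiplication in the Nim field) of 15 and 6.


Nim multiplication is bilinear over XOR: (u XOR v) * w = (u*w) XOR (v*w).
So we split each operand into its bit components and XOR the pairwise Nim products.
15 = 1 + 2 + 4 + 8 (as XOR of powers of 2).
6 = 2 + 4 (as XOR of powers of 2).
Using the standard Nim-product table on single bits:
  2*2 = 3,   2*4 = 8,   2*8 = 12,
  4*4 = 6,   4*8 = 11,  8*8 = 13,
and  1*x = x (identity), k*l = l*k (commutative).
Pairwise Nim products:
  1 * 2 = 2
  1 * 4 = 4
  2 * 2 = 3
  2 * 4 = 8
  4 * 2 = 8
  4 * 4 = 6
  8 * 2 = 12
  8 * 4 = 11
XOR them: 2 XOR 4 XOR 3 XOR 8 XOR 8 XOR 6 XOR 12 XOR 11 = 4.
Result: 15 * 6 = 4 (in Nim).

4


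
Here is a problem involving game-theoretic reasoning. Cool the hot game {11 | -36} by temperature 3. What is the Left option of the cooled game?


Original game: {11 | -36} (a switch {a | b} with a > b).
Cooling by t (for t below the temperature (a - b)/2 = 47/2) taxes each move by t: {a | b} cooled by t is {a - t | b + t}.
Cooling amount: t = 3
Cooled Left option: 11 - 3 = 8
Cooled Right option: -36 + 3 = -33
Cooled game: {8 | -33}
Left option = 8

8


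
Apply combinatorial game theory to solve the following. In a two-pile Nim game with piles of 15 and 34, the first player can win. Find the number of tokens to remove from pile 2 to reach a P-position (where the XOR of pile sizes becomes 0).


Piles: 15 and 34
Current XOR: 15 XOR 34 = 45 (non-zero, so this is an N-position).
To make the XOR zero, we need to find a move that balances the piles.
For pile 2 (size 34): target = 34 XOR 45 = 15
We reduce pile 2 from 34 to 15.
Tokens removed: 34 - 15 = 19
Verification: 15 XOR 15 = 0

19


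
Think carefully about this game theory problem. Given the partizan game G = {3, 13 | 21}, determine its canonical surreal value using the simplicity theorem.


Left options: {3, 13}, max = 13
Right options: {21}, min = 21
All options are numbers and max(Left) < min(Right), so by the simplicity theorem the value is the simplest (earliest-born) number strictly between 13 and 21.
Integers 14 through 20 all lie strictly between 13 and 21.
Among integers, the simplest (lowest birthday = smallest |n|; 0 is born on day 0, +-n on day n) is 14.
No non-integer in the interval can be simpler: if x is a non-integer in the interval, then floor(x) or ceil(x) also lies in the interval (the interval contains an integer), and both are proper prefixes of x's sign expansion, i.e. born earlier. So the game value is 14.
Game value = 14

14


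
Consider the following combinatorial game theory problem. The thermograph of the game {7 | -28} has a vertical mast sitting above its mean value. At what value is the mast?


Game = {7 | -28}, a switch {a | b} with numbers a > b.
Its thermograph has left wall a - t and right wall b + t, which meet at t = (a - b)/2, where both equal (a + b)/2. So the mast (mean value) is at (a + b)/2.
Mean = (7 + (-28))/2 = -21/2 = -21/2

-21/2
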